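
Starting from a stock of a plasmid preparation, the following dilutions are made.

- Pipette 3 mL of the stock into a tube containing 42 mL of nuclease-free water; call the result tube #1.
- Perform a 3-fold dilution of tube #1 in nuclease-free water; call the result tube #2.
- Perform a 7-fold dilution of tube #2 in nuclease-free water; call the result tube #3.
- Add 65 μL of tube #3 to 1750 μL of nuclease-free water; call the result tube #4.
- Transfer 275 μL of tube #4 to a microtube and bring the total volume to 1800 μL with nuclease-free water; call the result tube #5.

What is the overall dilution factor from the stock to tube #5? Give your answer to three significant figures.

5.76 × 10^4

Step 1: 3 mL + 42 mL = 45 mL total → factor 45/3 = 15
Step 2: 3-fold → factor 3
Step 3: 7-fold → factor 7
Step 4: 65 μL + 1750 μL = 1815 μL total → factor 1815/65 = 27.923
Step 5: 275 μL brought to 1800 μL → factor 1800/275 = 6.5455
Overall dilution factor = 15 × 3 × 7 × 27.923 × 6.5455 = 57572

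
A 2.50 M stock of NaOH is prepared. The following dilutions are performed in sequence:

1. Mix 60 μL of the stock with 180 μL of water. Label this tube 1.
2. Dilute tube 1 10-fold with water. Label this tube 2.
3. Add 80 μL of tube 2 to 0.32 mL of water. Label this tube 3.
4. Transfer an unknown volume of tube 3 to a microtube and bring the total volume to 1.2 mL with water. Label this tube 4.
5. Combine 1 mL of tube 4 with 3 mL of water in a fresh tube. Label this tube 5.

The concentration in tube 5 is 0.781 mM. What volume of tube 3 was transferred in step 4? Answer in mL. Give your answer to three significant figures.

0.300 mL

Step 1: 60 μL + 180 μL = 240 μL total → factor 240/60 = 4
Step 2: 10-fold → factor 10
Step 3: 80 μL + 0.32 mL = 400 μL total → factor 400/80 = 5
Step 4: v brought to 1.2 mL → factor = 1.2 mL/v
Step 5: 1 mL + 3 mL = 4 mL total → factor 4/1 = 4
Product of known-step factors = 800
Overall factor = 2.50 M / (0.781 mM) = 3201
Step-4 factor = 3201 / 800 = 4.0013
v = 1.2 mL / 4.0013 = 0.300 mL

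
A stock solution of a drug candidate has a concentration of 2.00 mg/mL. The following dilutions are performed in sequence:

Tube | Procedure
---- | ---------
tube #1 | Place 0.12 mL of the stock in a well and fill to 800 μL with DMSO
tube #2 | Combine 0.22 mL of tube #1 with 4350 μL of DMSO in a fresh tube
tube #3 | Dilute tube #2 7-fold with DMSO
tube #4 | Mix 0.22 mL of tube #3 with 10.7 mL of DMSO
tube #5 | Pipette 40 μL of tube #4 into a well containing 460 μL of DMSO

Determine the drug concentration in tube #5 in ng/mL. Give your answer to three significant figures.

3.33 ng/mL

Step 1: 0.12 mL brought to 800 μL → factor 0.8/0.12 = 6.6667
Step 2: 0.22 mL + 4350 μL = 4.57 mL total → factor 4.57/0.22 = 20.773
Step 3: 7-fold → factor 7
Step 4: 0.22 mL + 10.7 mL = 10.92 mL total → factor 10.92/0.22 = 49.636
Step 5: 40 μL + 460 μL = 500 μL total → factor 500/40 = 12.5
Overall dilution factor = 6.6667 × 20.773 × 7 × 49.636 × 12.5 = 6.0146 × 10^5
Final = 2.00 mg/mL / 6.0146 × 10^5 = 3.325 × 10^-6 mg/mL = 3.33 ng/mL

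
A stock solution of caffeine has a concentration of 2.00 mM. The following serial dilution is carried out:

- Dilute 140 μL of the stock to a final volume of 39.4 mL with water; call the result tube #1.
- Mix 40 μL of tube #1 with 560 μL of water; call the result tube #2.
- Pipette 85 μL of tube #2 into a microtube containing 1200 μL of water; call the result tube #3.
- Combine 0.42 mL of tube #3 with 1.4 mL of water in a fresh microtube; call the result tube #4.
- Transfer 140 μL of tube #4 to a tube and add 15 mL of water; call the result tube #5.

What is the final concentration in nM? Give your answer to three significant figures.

Step 1: 140 μL brought to 39.4 mL → factor 39400/140 = 281.43
Step 2: 40 μL + 560 μL = 600 μL total → factor 600/40 = 15
Step 3: 85 μL + 1200 μL = 1285 μL total → factor 1285/85 = 15.118
Step 4: 0.42 mL + 1.4 mL = 1.82 mL total → factor 1.82/0.42 = 4.3333
Step 5: 140 μL + 15 mL = 15140 μL total → factor 15140/140 = 108.14
Overall dilution factor = 281.43 × 15 × 15.118 × 4.3333 × 108.14 = 2.9906 × 10^7
Final = 2.00 mM / 2.9906 × 10^7 = 6.688 × 10^-8 mM = 0.0669 nM

0.0669 nM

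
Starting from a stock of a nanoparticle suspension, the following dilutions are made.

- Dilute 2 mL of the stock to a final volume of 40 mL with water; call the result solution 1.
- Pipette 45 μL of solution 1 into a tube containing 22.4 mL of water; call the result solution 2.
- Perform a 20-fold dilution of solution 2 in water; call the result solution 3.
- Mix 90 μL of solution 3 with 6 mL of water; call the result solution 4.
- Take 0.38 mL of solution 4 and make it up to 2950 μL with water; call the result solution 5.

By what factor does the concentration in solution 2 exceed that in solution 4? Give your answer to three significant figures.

Step 1: 2 mL brought to 40 mL → factor 40/2 = 20
Step 2: 45 μL + 22.4 mL = 22445 μL total → factor 22445/45 = 498.78
Step 3: 20-fold → factor 20
Step 4: 90 μL + 6 mL = 6090 μL total → factor 6090/90 = 67.667
Dilution factor to solution 2 = 9975.6; to solution 4 = 1.35 × 10^7
[solution 2]/[solution 4] = (factor to solution 4)/(factor to solution 2) = 1.35 × 10^7/9975.6 = 1.35 × 10^3

1.35 × 10^3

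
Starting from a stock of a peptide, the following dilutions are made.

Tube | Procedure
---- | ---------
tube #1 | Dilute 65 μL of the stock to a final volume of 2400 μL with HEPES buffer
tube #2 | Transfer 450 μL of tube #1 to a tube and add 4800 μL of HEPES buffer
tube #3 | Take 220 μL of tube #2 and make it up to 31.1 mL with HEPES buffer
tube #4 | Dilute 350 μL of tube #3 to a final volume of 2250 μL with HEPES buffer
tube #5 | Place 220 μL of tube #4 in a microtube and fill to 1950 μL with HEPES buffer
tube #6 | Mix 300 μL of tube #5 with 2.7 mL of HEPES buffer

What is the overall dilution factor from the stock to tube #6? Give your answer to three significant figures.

Step 1: 65 μL brought to 2400 μL → factor 2400/65 = 36.923
Step 2: 450 μL + 4800 μL = 5250 μL total → factor 5250/450 = 11.667
Step 3: 220 μL brought to 31.1 mL → factor 31100/220 = 141.36
Step 4: 350 μL brought to 2250 μL → factor 2250/350 = 6.4286
Step 5: 220 μL brought to 1950 μL → factor 1950/220 = 8.8636
Step 6: 300 μL + 2.7 mL = 3000 μL total → factor 3000/300 = 10
Overall dilution factor = 36.923 × 11.667 × 141.36 × 6.4286 × 8.8636 × 10 = 3.4698 × 10^7

3.47 × 10^7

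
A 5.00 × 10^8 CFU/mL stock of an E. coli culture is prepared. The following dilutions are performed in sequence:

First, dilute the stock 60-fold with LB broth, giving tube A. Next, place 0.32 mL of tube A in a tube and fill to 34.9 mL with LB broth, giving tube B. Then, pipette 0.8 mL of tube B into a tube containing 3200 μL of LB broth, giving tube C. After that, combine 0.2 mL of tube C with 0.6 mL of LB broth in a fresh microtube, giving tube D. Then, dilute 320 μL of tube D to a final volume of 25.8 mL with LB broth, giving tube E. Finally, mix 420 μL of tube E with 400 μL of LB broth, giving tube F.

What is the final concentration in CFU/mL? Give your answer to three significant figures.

24.3 CFU/mL

Step 1: 60-fold → factor 60
Step 2: 0.32 mL brought to 34.9 mL → factor 34.9/0.32 = 109.06
Step 3: 0.8 mL + 3200 μL = 4 mL total → factor 4/0.8 = 5
Step 4: 0.2 mL + 0.6 mL = 0.8 mL total → factor 0.8/0.2 = 4
Step 5: 320 μL brought to 25.8 mL → factor 25800/320 = 80.625
Step 6: 420 μL + 400 μL = 820 μL total → factor 820/420 = 1.9524
Overall dilution factor = 60 × 109.06 × 5 × 4 × 80.625 × 1.9524 = 2.0601 × 10^7
Final = 5.00 × 10^8 CFU/mL / 2.0601 × 10^7 = 24.3 CFU/mL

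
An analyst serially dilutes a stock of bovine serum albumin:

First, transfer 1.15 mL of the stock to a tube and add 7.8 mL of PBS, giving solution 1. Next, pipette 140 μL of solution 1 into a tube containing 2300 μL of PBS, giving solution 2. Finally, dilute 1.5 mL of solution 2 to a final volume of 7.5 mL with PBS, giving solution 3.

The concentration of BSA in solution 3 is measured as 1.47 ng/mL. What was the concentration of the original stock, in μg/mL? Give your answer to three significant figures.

0.997 μg/mL

Step 1: 1.15 mL + 7.8 mL = 8.95 mL total → factor 8.95/1.15 = 7.7826
Step 2: 140 μL + 2300 μL = 2440 μL total → factor 2440/140 = 17.429
Step 3: 1.5 mL brought to 7.5 mL → factor 7.5/1.5 = 5
Overall dilution factor = 7.7826 × 17.429 × 5 = 678.2
Stock = 1.47 ng/mL × 678.2 = 997.0 ng/mL = 0.997 μg/mL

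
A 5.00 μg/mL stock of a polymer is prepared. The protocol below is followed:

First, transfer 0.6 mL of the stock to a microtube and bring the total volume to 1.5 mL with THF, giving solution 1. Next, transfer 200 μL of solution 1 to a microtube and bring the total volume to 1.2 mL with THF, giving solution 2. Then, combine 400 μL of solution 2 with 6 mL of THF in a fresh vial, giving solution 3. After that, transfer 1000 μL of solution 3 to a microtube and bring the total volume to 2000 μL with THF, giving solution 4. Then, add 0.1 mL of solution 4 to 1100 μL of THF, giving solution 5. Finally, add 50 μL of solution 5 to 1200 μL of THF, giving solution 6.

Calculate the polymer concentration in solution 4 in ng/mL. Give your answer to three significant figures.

Step 1: 0.6 mL brought to 1.5 mL → factor 1.5/0.6 = 2.5
Step 2: 200 μL brought to 1.2 mL → factor 1200/200 = 6
Step 3: 400 μL + 6 mL = 6400 μL total → factor 6400/400 = 16
Step 4: 1000 μL brought to 2000 μL → factor 2000/1000 = 2
Dilution factor through solution 4 = 2.5 × 6 × 16 × 2 = 480
[solution 4] = 5.00 μg/mL / 480 = 0.01042 μg/mL = 10.4 ng/mL

10.4 ng/mL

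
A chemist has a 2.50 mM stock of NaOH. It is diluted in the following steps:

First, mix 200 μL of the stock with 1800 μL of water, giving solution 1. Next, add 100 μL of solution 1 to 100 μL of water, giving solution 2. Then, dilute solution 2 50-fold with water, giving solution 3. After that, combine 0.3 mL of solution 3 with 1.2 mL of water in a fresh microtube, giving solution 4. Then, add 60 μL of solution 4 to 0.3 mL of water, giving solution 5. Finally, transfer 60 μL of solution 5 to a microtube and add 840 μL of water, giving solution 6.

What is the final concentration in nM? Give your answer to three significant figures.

Step 1: 200 μL + 1800 μL = 2000 μL total → factor 2000/200 = 10
Step 2: 100 μL + 100 μL = 200 μL total → factor 200/100 = 2
Step 3: 50-fold → factor 50
Step 4: 0.3 mL + 1.2 mL = 1.5 mL total → factor 1.5/0.3 = 5
Step 5: 60 μL + 0.3 mL = 360 μL total → factor 360/60 = 6
Step 6: 60 μL + 840 μL = 900 μL total → factor 900/60 = 15
Overall dilution factor = 10 × 2 × 50 × 5 × 6 × 15 = 4.5 × 10^5
Final = 2.50 mM / 4.5 × 10^5 = 5.556 × 10^-6 mM = 5.56 nM

5.56 nM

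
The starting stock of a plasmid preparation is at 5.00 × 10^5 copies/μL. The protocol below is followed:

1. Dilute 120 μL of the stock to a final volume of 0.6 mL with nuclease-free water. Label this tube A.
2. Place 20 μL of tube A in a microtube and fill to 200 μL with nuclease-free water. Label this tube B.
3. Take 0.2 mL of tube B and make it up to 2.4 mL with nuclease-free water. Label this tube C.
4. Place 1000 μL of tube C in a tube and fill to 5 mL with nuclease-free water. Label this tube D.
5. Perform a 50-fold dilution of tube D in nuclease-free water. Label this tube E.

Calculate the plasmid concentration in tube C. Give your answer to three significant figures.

833 copies/μL

Step 1: 120 μL brought to 0.6 mL → factor 600/120 = 5
Step 2: 20 μL brought to 200 μL → factor 200/20 = 10
Step 3: 0.2 mL brought to 2.4 mL → factor 2.4/0.2 = 12
Dilution factor through tube C = 5 × 10 × 12 = 600
[tube C] = 5.00 × 10^5 copies/μL / 600 = 833 copies/μL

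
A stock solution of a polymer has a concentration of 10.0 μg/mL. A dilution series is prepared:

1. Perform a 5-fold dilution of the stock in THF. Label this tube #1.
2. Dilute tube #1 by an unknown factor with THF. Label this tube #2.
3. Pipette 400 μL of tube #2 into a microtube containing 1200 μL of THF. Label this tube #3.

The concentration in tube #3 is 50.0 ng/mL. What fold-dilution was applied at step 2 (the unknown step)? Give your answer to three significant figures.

Step 1: 5-fold → factor 5
Step 2: unknown factor x
Step 3: 400 μL + 1200 μL = 1600 μL total → factor 1600/400 = 4
Product of known-step factors = 20
Overall factor = 10.0 μg/mL / (50.0 ng/mL) = 200
x = 200 / 20 = 10.0

10.0-fold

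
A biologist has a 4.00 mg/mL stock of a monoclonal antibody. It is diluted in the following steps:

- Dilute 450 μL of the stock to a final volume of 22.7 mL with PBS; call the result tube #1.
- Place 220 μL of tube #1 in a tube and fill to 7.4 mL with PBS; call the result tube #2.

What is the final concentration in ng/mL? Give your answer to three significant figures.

2.36 × 10^3 ng/mL

Step 1: 450 μL brought to 22.7 mL → factor 22700/450 = 50.444
Step 2: 220 μL brought to 7.4 mL → factor 7400/220 = 33.636
Overall dilution factor = 50.444 × 33.636 = 1696.8
Final = 4.00 mg/mL / 1696.8 = 0.002357 mg/mL = 2.36 × 10^3 ng/mL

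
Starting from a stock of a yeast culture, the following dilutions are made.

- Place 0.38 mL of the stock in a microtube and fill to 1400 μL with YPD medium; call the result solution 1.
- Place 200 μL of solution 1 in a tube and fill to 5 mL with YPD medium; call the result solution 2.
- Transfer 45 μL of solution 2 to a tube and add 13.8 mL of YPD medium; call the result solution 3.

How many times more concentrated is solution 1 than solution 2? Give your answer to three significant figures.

25.0

Step 1: 0.38 mL brought to 1400 μL → factor 1.4/0.38 = 3.6842
Step 2: 200 μL brought to 5 mL → factor 5000/200 = 25
Dilution factor to solution 1 = 3.6842; to solution 2 = 92.105
[solution 1]/[solution 2] = (factor to solution 2)/(factor to solution 1) = 92.105/3.6842 = 25.0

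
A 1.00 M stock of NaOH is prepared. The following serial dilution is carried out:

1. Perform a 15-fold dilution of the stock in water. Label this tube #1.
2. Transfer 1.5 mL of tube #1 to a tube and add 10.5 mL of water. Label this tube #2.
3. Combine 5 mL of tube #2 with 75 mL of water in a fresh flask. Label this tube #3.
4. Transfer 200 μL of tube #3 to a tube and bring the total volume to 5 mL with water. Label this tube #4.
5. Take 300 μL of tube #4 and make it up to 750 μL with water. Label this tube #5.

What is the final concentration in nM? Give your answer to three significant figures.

Step 1: 15-fold → factor 15
Step 2: 1.5 mL + 10.5 mL = 12 mL total → factor 12/1.5 = 8
Step 3: 5 mL + 75 mL = 80 mL total → factor 80/5 = 16
Step 4: 200 μL brought to 5 mL → factor 5000/200 = 25
Step 5: 300 μL brought to 750 μL → factor 750/300 = 2.5
Overall dilution factor = 15 × 8 × 16 × 25 × 2.5 = 1.2 × 10^5
Final = 1.00 M / 1.2 × 10^5 = 8.333 × 10^-6 M = 8.33 × 10^3 nM

8.33 × 10^3 nM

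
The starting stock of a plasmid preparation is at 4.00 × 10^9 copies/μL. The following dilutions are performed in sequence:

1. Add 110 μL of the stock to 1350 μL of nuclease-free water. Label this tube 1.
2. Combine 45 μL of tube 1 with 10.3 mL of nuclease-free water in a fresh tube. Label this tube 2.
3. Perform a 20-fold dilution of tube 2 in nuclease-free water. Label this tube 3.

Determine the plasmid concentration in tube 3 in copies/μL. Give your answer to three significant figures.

6.55 × 10^4 copies/μL

Step 1: 110 μL + 1350 μL = 1460 μL total → factor 1460/110 = 13.273
Step 2: 45 μL + 10.3 mL = 10345 μL total → factor 10345/45 = 229.89
Step 3: 20-fold → factor 20
Overall dilution factor = 13.273 × 229.89 × 20 = 61025
Final = 4.00 × 10^9 copies/μL / 61025 = 6.55 × 10^4 copies/μL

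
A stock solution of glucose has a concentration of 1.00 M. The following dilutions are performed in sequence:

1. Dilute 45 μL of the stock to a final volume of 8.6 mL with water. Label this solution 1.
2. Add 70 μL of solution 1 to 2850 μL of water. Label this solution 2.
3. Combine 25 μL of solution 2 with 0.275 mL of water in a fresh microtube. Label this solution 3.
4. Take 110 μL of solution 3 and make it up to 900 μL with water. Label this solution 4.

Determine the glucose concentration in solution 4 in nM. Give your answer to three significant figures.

Step 1: 45 μL brought to 8.6 mL → factor 8600/45 = 191.11
Step 2: 70 μL + 2850 μL = 2920 μL total → factor 2920/70 = 41.714
Step 3: 25 μL + 0.275 mL = 300 μL total → factor 300/25 = 12
Step 4: 110 μL brought to 900 μL → factor 900/110 = 8.1818
Overall dilution factor = 191.11 × 41.714 × 12 × 8.1818 = 7.8271 × 10^5
Final = 1.00 M / 7.8271 × 10^5 = 1.278 × 10^-6 M = 1.28 × 10^3 nM

1.28 × 10^3 nM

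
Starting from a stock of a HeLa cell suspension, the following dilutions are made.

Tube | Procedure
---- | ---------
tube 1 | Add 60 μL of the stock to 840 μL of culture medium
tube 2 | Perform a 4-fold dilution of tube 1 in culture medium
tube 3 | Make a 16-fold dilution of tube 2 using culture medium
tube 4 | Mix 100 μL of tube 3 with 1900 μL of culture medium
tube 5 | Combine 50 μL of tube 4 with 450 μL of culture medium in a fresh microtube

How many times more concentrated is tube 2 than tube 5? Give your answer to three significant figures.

Step 1: 60 μL + 840 μL = 900 μL total → factor 900/60 = 15
Step 2: 4-fold → factor 4
Step 3: 16-fold → factor 16
Step 4: 100 μL + 1900 μL = 2000 μL total → factor 2000/100 = 20
Step 5: 50 μL + 450 μL = 500 μL total → factor 500/50 = 10
Dilution factor to tube 2 = 60; to tube 5 = 1.92 × 10^5
[tube 2]/[tube 5] = (factor to tube 5)/(factor to tube 2) = 1.92 × 10^5/60 = 3.20 × 10^3

3.20 × 10^3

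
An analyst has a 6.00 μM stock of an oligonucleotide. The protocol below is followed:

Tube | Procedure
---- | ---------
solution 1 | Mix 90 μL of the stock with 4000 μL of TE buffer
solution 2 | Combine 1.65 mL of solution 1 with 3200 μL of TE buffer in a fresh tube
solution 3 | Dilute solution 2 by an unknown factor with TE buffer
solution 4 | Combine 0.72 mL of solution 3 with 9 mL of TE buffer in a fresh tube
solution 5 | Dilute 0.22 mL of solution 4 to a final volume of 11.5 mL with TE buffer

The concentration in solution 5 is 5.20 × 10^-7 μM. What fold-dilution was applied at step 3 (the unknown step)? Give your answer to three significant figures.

Step 1: 90 μL + 4000 μL = 4090 μL total → factor 4090/90 = 45.444
Step 2: 1.65 mL + 3200 μL = 4.85 mL total → factor 4.85/1.65 = 2.9394
Step 3: unknown factor x
Step 4: 0.72 mL + 9 mL = 9.72 mL total → factor 9.72/0.72 = 13.5
Step 5: 0.22 mL brought to 11.5 mL → factor 11.5/0.22 = 52.273
Product of known-step factors = 94264
Overall factor = 6.00 μM / (5.20 × 10^-7 μM) = 1.1538 × 10^7
x = 1.1538 × 10^7 / 94264 = 122

122-fold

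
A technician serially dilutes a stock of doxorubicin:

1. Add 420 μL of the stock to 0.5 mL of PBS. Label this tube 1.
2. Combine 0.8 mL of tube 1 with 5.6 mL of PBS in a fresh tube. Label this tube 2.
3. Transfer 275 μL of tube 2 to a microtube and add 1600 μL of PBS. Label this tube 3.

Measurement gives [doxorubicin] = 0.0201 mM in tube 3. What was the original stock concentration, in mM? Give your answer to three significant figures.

Step 1: 420 μL + 0.5 mL = 920 μL total → factor 920/420 = 2.1905
Step 2: 0.8 mL + 5.6 mL = 6.4 mL total → factor 6.4/0.8 = 8
Step 3: 275 μL + 1600 μL = 1875 μL total → factor 1875/275 = 6.8182
Overall dilution factor = 2.1905 × 8 × 6.8182 = 119.48
Stock = 0.0201 mM × 119.48 = 2.40 mM

2.40 mM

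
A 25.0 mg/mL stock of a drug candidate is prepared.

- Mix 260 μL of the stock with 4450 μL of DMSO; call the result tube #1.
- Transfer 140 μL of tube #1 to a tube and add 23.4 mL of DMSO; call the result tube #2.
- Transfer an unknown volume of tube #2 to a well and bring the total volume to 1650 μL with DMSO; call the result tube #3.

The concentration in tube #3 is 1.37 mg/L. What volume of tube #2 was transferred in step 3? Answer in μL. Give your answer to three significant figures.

275 μL

Step 1: 260 μL + 4450 μL = 4710 μL total → factor 4710/260 = 18.115
Step 2: 140 μL + 23.4 mL = 23540 μL total → factor 23540/140 = 168.14
Step 3: v brought to 1650 μL → factor = 1650 μL/v
Product of known-step factors = 3046
Overall factor = 25.0 mg/mL / (1.37 mg/L) = 18248
Step-3 factor = 18248 / 3046 = 5.9909
v = 1650 μL / 5.9909 = 275 μL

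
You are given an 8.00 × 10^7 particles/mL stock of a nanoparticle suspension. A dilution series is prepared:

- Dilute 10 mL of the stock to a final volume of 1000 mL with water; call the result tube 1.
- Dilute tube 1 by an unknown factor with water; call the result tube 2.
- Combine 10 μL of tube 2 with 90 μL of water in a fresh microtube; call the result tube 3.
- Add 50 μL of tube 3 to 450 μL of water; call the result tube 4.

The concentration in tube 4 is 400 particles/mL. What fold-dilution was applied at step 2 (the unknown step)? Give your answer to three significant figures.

Step 1: 10 mL brought to 1000 mL → factor 1000/10 = 100
Step 2: unknown factor x
Step 3: 10 μL + 90 μL = 100 μL total → factor 100/10 = 10
Step 4: 50 μL + 450 μL = 500 μL total → factor 500/50 = 10
Product of known-step factors = 10000
Overall factor = 8.00 × 10^7 particles/mL / (400 particles/mL) = 2 × 10^5
x = 2 × 10^5 / 10000 = 20.0

20.0-fold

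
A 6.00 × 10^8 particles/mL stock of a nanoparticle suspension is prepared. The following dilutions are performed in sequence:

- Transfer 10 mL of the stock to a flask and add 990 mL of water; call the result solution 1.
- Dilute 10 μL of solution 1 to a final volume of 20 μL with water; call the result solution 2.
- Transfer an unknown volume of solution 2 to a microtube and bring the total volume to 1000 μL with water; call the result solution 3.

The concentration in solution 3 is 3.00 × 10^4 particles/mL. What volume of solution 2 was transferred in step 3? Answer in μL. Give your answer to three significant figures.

10.0 μL

Step 1: 10 mL + 990 mL = 1000 mL total → factor 1000/10 = 100
Step 2: 10 μL brought to 20 μL → factor 20/10 = 2
Step 3: v brought to 1000 μL → factor = 1000 μL/v
Product of known-step factors = 200
Overall factor = 6.00 × 10^8 particles/mL / (3.00 × 10^4 particles/mL) = 20000
Step-3 factor = 20000 / 200 = 100
v = 1000 μL / 100 = 10.0 μL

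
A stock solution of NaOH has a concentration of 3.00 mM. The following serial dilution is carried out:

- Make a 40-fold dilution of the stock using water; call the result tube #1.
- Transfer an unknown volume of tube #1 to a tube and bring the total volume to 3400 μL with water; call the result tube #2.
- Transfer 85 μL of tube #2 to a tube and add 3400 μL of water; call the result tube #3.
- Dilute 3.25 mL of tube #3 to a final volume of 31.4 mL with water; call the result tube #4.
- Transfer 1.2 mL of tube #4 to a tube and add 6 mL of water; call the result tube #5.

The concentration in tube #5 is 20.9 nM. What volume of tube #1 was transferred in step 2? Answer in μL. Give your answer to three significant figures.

2.25 × 10^3 μL

Step 1: 40-fold → factor 40
Step 2: v brought to 3400 μL → factor = 3400 μL/v
Step 3: 85 μL + 3400 μL = 3485 μL total → factor 3485/85 = 41
Step 4: 3.25 mL brought to 31.4 mL → factor 31.4/3.25 = 9.6615
Step 5: 1.2 mL + 6 mL = 7.2 mL total → factor 7.2/1.2 = 6
Product of known-step factors = 95070
Overall factor = 3.00 mM / (20.9 nM) = 1.4354 × 10^5
Step-2 factor = 1.4354 × 10^5 / 95070 = 1.5098
v = 3400 μL / 1.5098 = 2.25 × 10^3 μL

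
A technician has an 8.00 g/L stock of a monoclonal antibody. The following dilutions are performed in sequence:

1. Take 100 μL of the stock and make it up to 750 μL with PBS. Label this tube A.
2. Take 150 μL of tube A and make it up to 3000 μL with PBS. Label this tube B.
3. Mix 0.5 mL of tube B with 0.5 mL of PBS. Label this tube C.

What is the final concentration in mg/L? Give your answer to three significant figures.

Step 1: 100 μL brought to 750 μL → factor 750/100 = 7.5
Step 2: 150 μL brought to 3000 μL → factor 3000/150 = 20
Step 3: 0.5 mL + 0.5 mL = 1 mL total → factor 1/0.5 = 2
Overall dilution factor = 7.5 × 20 × 2 = 300
Final = 8.00 g/L / 300 = 0.02667 g/L = 26.7 mg/L

26.7 mg/L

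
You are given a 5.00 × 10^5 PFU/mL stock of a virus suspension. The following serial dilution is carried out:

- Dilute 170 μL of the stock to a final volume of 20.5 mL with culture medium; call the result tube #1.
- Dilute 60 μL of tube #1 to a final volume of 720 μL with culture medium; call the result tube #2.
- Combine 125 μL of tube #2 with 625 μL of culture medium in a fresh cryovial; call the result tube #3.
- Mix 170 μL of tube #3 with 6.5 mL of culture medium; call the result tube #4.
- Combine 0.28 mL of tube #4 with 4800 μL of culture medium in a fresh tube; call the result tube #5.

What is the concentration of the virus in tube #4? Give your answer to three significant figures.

Step 1: 170 μL brought to 20.5 mL → factor 20500/170 = 120.59
Step 2: 60 μL brought to 720 μL → factor 720/60 = 12
Step 3: 125 μL + 625 μL = 750 μL total → factor 750/125 = 6
Step 4: 170 μL + 6.5 mL = 6670 μL total → factor 6670/170 = 39.235
Dilution factor through tube #4 = 120.59 × 12 × 6 × 39.235 = 3.4065 × 10^5
[tube #4] = 5.00 × 10^5 PFU/mL / 3.4065 × 10^5 = 1.47 PFU/mL

1.47 PFU/mL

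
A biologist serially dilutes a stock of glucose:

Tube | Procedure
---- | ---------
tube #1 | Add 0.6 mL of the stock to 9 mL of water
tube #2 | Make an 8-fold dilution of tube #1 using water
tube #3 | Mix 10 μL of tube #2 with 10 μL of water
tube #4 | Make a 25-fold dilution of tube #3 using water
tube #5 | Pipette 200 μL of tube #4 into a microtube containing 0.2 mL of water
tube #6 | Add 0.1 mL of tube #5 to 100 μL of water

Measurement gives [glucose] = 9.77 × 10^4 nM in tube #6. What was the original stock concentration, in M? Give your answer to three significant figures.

2.50 M

Step 1: 0.6 mL + 9 mL = 9.6 mL total → factor 9.6/0.6 = 16
Step 2: 8-fold → factor 8
Step 3: 10 μL + 10 μL = 20 μL total → factor 20/10 = 2
Step 4: 25-fold → factor 25
Step 5: 200 μL + 0.2 mL = 400 μL total → factor 400/200 = 2
Step 6: 0.1 mL + 100 μL = 0.2 mL total → factor 0.2/0.1 = 2
Overall dilution factor = 16 × 8 × 2 × 25 × 2 × 2 = 25600
Stock = 9.77 × 10^4 nM × 25600 = 2.501 × 10^9 nM = 2.50 M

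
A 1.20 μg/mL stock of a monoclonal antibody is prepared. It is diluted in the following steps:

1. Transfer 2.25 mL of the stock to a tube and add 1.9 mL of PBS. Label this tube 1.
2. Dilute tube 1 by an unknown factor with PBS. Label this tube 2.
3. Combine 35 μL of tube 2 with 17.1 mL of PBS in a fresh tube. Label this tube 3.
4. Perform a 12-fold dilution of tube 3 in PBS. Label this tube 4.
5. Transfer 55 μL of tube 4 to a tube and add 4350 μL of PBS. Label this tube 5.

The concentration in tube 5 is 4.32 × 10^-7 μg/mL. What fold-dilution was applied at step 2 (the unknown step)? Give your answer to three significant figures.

3.20-fold

Step 1: 2.25 mL + 1.9 mL = 4.15 mL total → factor 4.15/2.25 = 1.8444
Step 2: unknown factor x
Step 3: 35 μL + 17.1 mL = 17135 μL total → factor 17135/35 = 489.57
Step 4: 12-fold → factor 12
Step 5: 55 μL + 4350 μL = 4405 μL total → factor 4405/55 = 80.091
Product of known-step factors = 8.6785 × 10^5
Overall factor = 1.20 μg/mL / (4.32 × 10^-7 μg/mL) = 2.7778 × 10^6
x = 2.7778 × 10^6 / 8.6785 × 10^5 = 3.20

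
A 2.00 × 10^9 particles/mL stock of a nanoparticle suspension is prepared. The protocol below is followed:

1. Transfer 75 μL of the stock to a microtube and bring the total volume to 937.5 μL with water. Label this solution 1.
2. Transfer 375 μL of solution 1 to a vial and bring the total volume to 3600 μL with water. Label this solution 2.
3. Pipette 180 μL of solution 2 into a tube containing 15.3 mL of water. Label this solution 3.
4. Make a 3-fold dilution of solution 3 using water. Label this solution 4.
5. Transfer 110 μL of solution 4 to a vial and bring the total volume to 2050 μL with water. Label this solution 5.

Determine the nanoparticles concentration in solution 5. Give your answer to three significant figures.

Step 1: 75 μL brought to 937.5 μL → factor 937.5/75 = 12.5
Step 2: 375 μL brought to 3600 μL → factor 3600/375 = 9.6
Step 3: 180 μL + 15.3 mL = 15480 μL total → factor 15480/180 = 86
Step 4: 3-fold → factor 3
Step 5: 110 μL brought to 2050 μL → factor 2050/110 = 18.636
Overall dilution factor = 12.5 × 9.6 × 86 × 3 × 18.636 = 5.7698 × 10^5
Final = 2.00 × 10^9 particles/mL / 5.7698 × 10^5 = 3.47 × 10^3 particles/mL

3.47 × 10^3 particles/mL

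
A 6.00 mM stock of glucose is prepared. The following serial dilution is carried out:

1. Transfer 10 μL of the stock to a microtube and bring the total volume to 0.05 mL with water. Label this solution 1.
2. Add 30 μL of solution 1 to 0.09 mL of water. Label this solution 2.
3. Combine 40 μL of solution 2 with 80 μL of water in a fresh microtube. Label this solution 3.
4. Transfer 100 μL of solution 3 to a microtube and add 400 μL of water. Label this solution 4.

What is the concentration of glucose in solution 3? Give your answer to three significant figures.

Step 1: 10 μL brought to 0.05 mL → factor 50/10 = 5
Step 2: 30 μL + 0.09 mL = 120 μL total → factor 120/30 = 4
Step 3: 40 μL + 80 μL = 120 μL total → factor 120/40 = 3
Dilution factor through solution 3 = 5 × 4 × 3 = 60
[solution 3] = 6.00 mM / 60 = 0.100 mM

0.100 mM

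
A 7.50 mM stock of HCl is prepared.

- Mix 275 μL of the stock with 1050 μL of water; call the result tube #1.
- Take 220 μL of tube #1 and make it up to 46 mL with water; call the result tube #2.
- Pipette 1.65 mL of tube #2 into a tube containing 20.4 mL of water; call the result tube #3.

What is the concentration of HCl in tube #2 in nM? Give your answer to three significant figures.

Step 1: 275 μL + 1050 μL = 1325 μL total → factor 1325/275 = 4.8182
Step 2: 220 μL brought to 46 mL → factor 46000/220 = 209.09
Dilution factor through tube #2 = 4.8182 × 209.09 = 1007.4
[tube #2] = 7.50 mM / 1007.4 = 0.007445 mM = 7.44 × 10^3 nM

7.44 × 10^3 nM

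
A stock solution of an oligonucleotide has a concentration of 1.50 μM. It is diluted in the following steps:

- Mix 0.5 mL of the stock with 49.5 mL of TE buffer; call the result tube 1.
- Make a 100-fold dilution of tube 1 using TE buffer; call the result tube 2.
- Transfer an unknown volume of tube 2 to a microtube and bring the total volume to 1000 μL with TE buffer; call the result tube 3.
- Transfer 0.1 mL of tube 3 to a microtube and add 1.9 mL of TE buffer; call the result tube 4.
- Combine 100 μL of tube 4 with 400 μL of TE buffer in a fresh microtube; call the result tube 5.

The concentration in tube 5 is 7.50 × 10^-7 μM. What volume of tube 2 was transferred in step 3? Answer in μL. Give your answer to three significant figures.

500 μL

Step 1: 0.5 mL + 49.5 mL = 50 mL total → factor 50/0.5 = 100
Step 2: 100-fold → factor 100
Step 3: v brought to 1000 μL → factor = 1000 μL/v
Step 4: 0.1 mL + 1.9 mL = 2 mL total → factor 2/0.1 = 20
Step 5: 100 μL + 400 μL = 500 μL total → factor 500/100 = 5
Product of known-step factors = 1 × 10^6
Overall factor = 1.50 μM / (7.50 × 10^-7 μM) = 2 × 10^6
Step-3 factor = 2 × 10^6 / 1 × 10^6 = 2
v = 1000 μL / 2 = 500 μL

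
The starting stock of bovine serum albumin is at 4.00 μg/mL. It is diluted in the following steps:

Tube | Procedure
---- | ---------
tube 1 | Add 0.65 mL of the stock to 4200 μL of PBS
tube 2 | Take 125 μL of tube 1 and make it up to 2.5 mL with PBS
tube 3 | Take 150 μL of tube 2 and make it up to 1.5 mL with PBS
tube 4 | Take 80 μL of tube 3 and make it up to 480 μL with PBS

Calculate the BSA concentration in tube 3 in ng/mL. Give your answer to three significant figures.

2.68 ng/mL

Step 1: 0.65 mL + 4200 μL = 4.85 mL total → factor 4.85/0.65 = 7.4615
Step 2: 125 μL brought to 2.5 mL → factor 2500/125 = 20
Step 3: 150 μL brought to 1.5 mL → factor 1500/150 = 10
Dilution factor through tube 3 = 7.4615 × 20 × 10 = 1492.3
[tube 3] = 4.00 μg/mL / 1492.3 = 0.002680 μg/mL = 2.68 ng/mL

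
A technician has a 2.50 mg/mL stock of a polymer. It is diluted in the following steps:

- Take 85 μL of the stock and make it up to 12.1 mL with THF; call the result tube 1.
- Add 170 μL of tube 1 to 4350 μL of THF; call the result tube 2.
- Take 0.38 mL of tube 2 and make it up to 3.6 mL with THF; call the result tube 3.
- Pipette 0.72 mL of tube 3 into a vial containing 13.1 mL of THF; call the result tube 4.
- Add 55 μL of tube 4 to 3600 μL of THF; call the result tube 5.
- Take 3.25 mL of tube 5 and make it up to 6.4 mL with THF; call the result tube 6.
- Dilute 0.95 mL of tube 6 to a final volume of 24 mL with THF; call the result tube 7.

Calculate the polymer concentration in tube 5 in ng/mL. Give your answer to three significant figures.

0.0547 ng/mL

Step 1: 85 μL brought to 12.1 mL → factor 12100/85 = 142.35
Step 2: 170 μL + 4350 μL = 4520 μL total → factor 4520/170 = 26.588
Step 3: 0.38 mL brought to 3.6 mL → factor 3.6/0.38 = 9.4737
Step 4: 0.72 mL + 13.1 mL = 13.82 mL total → factor 13.82/0.72 = 19.194
Step 5: 55 μL + 3600 μL = 3655 μL total → factor 3655/55 = 66.455
Dilution factor through tube 5 = 142.35 × 26.588 × 9.4737 × 19.194 × 66.455 = 4.5738 × 10^7
[tube 5] = 2.50 mg/mL / 4.5738 × 10^7 = 5.466 × 10^-8 mg/mL = 0.0547 ng/mL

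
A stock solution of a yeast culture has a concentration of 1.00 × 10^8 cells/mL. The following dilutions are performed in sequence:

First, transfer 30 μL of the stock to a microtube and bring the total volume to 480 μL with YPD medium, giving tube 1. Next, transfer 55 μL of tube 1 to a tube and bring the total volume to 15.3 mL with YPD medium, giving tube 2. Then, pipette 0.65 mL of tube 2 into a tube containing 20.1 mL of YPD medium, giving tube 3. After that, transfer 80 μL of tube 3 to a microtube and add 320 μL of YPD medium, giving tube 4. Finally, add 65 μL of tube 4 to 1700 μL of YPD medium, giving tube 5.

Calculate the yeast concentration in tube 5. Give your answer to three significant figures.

5.18 cells/mL

Step 1: 30 μL brought to 480 μL → factor 480/30 = 16
Step 2: 55 μL brought to 15.3 mL → factor 15300/55 = 278.18
Step 3: 0.65 mL + 20.1 mL = 20.75 mL total → factor 20.75/0.65 = 31.923
Step 4: 80 μL + 320 μL = 400 μL total → factor 400/80 = 5
Step 5: 65 μL + 1700 μL = 1765 μL total → factor 1765/65 = 27.154
Dilution factor through tube 5 = 16 × 278.18 × 31.923 × 5 × 27.154 = 1.9291 × 10^7
[tube 5] = 1.00 × 10^8 cells/mL / 1.9291 × 10^7 = 5.18 cells/mL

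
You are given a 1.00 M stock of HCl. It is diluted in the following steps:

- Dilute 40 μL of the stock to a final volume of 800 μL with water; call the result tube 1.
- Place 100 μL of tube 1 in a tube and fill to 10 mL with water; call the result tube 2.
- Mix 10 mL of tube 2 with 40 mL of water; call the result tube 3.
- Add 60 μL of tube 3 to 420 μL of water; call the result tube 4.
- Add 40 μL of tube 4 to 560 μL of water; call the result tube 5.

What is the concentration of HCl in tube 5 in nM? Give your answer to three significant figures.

Step 1: 40 μL brought to 800 μL → factor 800/40 = 20
Step 2: 100 μL brought to 10 mL → factor 10000/100 = 100
Step 3: 10 mL + 40 mL = 50 mL total → factor 50/10 = 5
Step 4: 60 μL + 420 μL = 480 μL total → factor 480/60 = 8
Step 5: 40 μL + 560 μL = 600 μL total → factor 600/40 = 15
Overall dilution factor = 20 × 100 × 5 × 8 × 15 = 1.2 × 10^6
Final = 1.00 M / 1.2 × 10^6 = 8.333 × 10^-7 M = 833 nM

833 nM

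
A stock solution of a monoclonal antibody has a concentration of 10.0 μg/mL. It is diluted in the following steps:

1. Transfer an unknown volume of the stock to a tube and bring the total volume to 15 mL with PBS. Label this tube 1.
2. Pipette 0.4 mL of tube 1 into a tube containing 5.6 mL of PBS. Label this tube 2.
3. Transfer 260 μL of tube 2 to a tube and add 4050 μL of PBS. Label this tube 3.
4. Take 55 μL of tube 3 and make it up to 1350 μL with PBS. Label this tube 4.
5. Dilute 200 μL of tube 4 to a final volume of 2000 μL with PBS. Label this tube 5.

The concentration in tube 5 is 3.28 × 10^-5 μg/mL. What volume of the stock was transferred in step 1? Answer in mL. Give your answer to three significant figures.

3.00 mL

Step 1: v brought to 15 mL → factor = 15 mL/v
Step 2: 0.4 mL + 5.6 mL = 6 mL total → factor 6/0.4 = 15
Step 3: 260 μL + 4050 μL = 4310 μL total → factor 4310/260 = 16.577
Step 4: 55 μL brought to 1350 μL → factor 1350/55 = 24.545
Step 5: 200 μL brought to 2000 μL → factor 2000/200 = 10
Product of known-step factors = 61033
Overall factor = 10.0 μg/mL / (3.28 × 10^-5 μg/mL) = 3.0488 × 10^5
Step-1 factor = 3.0488 × 10^5 / 61033 = 4.9953
v = 15 mL / 4.9953 = 3.00 mL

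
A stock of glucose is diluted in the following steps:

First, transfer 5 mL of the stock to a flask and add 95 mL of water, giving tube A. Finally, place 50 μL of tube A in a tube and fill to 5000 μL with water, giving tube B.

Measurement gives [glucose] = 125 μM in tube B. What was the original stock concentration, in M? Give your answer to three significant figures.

Step 1: 5 mL + 95 mL = 100 mL total → factor 100/5 = 20
Step 2: 50 μL brought to 5000 μL → factor 5000/50 = 100
Overall dilution factor = 20 × 100 = 2000
Stock = 125 μM × 2000 = 2.500 × 10^5 μM = 0.250 M

0.250 M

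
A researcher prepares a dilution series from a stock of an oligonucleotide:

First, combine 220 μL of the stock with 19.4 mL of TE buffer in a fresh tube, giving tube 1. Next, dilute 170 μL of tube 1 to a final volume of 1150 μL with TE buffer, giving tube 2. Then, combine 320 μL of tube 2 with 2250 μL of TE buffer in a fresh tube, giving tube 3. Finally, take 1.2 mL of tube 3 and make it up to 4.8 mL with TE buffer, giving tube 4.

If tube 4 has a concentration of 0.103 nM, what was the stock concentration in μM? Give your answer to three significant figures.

2.00 μM

Step 1: 220 μL + 19.4 mL = 19620 μL total → factor 19620/220 = 89.182
Step 2: 170 μL brought to 1150 μL → factor 1150/170 = 6.7647
Step 3: 320 μL + 2250 μL = 2570 μL total → factor 2570/320 = 8.0312
Step 4: 1.2 mL brought to 4.8 mL → factor 4.8/1.2 = 4
Overall dilution factor = 89.182 × 6.7647 × 8.0312 × 4 = 19381
Stock = 0.103 nM × 19381 = 1996 nM = 2.00 μM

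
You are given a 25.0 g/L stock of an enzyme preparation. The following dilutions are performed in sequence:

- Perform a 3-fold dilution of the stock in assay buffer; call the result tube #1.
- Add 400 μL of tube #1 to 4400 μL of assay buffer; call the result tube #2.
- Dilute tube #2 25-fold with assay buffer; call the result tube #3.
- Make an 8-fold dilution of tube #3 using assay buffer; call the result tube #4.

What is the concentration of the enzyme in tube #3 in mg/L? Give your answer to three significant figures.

Step 1: 3-fold → factor 3
Step 2: 400 μL + 4400 μL = 4800 μL total → factor 4800/400 = 12
Step 3: 25-fold → factor 25
Dilution factor through tube #3 = 3 × 12 × 25 = 900
[tube #3] = 25.0 g/L / 900 = 0.02778 g/L = 27.8 mg/L

27.8 mg/L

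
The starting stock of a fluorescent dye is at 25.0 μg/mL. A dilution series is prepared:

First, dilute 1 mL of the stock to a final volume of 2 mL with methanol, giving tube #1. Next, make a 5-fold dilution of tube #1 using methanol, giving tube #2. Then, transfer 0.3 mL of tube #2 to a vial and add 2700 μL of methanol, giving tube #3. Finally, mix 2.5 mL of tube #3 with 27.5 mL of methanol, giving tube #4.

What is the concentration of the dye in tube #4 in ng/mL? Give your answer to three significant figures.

Step 1: 1 mL brought to 2 mL → factor 2/1 = 2
Step 2: 5-fold → factor 5
Step 3: 0.3 mL + 2700 μL = 3 mL total → factor 3/0.3 = 10
Step 4: 2.5 mL + 27.5 mL = 30 mL total → factor 30/2.5 = 12
Overall dilution factor = 2 × 5 × 10 × 12 = 1200
Final = 25.0 μg/mL / 1200 = 0.02083 μg/mL = 20.8 ng/mL

20.8 ng/mL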